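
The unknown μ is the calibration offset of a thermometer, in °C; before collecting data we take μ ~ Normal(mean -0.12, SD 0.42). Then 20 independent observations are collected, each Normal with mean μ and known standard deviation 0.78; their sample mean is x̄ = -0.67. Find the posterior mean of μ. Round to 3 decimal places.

With known σ, the Normal prior is conjugate. Weight on the data is w = (n/σ²)/(n/σ² + 1/τ₀²) = 32.8731/(32.8731+5.66893) = 0.85292.
Posterior mean = w·x̄ + (1−w)·μ₀ = 0.85292·-0.67 + 0.14708·-0.12 = -0.589.

Posterior mean ≈ -0.589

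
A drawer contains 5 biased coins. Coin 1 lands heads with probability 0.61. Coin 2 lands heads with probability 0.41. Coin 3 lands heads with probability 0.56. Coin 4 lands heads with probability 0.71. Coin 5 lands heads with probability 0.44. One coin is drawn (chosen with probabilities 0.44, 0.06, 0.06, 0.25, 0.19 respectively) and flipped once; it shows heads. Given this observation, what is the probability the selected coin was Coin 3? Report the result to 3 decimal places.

P(heads|C1) = 0.61; P(heads|C2) = 0.41; P(heads|C3) = 0.56; P(heads|C4) = 0.71; P(heads|C5) = 0.44.
Prior × likelihood for each source: 0.44·0.61=0.2684, 0.06·0.41=0.02460, 0.06·0.56=0.03360, 0.25·0.71=0.1775, 0.19·0.44=0.08360. Summing gives P(heads) = 0.58770.
P(Coin 3 | heads) = 0.03360 / 0.58770 = 0.057.

Posterior probability ≈ 0.057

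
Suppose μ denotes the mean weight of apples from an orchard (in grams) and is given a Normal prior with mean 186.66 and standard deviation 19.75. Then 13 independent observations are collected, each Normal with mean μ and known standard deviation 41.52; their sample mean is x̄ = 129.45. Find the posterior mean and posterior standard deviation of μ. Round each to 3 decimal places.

Prior precision 1/τ₀² = 1/19.75² = 0.00256369; data precision n/σ² = 13/41.52² = 0.00754100.
Posterior precision = 0.00256369 + 0.00754100 = 0.0101047, giving posterior SD = 1/√0.0101047 = 9.948.
Posterior mean = (0.00256369·186.66 + 0.00754100·129.45) / 0.0101047 = 143.965.

Posterior mean ≈ 143.965; posterior SD ≈ 9.948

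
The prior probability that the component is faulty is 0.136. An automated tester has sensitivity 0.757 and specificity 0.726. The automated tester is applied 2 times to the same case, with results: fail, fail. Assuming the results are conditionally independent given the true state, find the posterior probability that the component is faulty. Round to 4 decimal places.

Let H be the event that the component is faulty; start with P(H) = 0.136. P('fail'|H) = 0.757, P('fail'|¬H) = 0.274.
Update on result 1 ('fail'): P(H) ← 0.757·0.1360 / (0.757·0.1360 + 0.274·0.8640) = 0.10295/0.33969 = 0.3031.
Update on result 2 ('fail'): P(H) ← 0.757·0.3031 / (0.757·0.3031 + 0.274·0.6969) = 0.22943/0.42039 = 0.5458.

Posterior P(H) ≈ 0.5458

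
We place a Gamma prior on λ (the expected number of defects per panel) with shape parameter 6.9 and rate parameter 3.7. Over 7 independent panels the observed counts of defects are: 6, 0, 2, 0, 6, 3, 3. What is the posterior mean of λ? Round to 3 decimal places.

The Poisson likelihood adds the total count to the shape and the number of exposure periods to the rate. Here ∑xᵢ = 20 and n = 7, so shape 6.9→26.9 and rate 3.7→10.7.
Posterior mean = shape/rate = 26.9/10.7 = 2.514.

Posterior mean ≈ 2.514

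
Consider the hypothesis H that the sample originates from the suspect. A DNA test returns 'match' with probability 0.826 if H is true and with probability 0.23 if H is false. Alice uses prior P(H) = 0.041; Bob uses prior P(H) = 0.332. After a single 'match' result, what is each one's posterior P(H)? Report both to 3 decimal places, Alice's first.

The likelihood ratio for a 'match' result is 0.826/0.23 = 3.5913.
Alice: prior odds 0.041/0.959 = 0.042753; posterior odds 0.15354; posterior probability 0.133.
Bob: prior odds 0.332/0.668 = 0.49701; posterior odds 1.7849; posterior probability 0.641.

Alice: 0.133; Bob: 0.641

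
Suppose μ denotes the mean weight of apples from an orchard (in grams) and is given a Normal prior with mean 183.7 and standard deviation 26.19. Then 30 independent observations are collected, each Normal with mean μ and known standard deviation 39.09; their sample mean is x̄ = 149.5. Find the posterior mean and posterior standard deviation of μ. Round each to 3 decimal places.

Prior precision 1/τ₀² = 1/26.19² = 0.00145790; data precision n/σ² = 30/39.09² = 0.0196331.
Posterior precision = 0.00145790 + 0.0196331 = 0.0210911, giving posterior SD = 1/√0.0210911 = 6.886.
Posterior mean = (0.00145790·183.7 + 0.0196331·149.5) / 0.0210911 = 151.864.

Posterior mean ≈ 151.864; posterior SD ≈ 6.886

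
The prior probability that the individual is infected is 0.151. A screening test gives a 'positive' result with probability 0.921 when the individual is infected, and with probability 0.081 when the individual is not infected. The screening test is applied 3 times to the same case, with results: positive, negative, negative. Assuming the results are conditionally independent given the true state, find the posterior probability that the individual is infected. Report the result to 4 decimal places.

Posterior P(H) ≈ 0.0147

With H the event that the individual is infected, the joint likelihood of the observed sequence is P(data|H) = 0.921·0.079·0.079 = 0.0057480 and P(data|¬H) = 0.081·0.919·0.919 = 0.068409.
Bayes: P(H|data) = 0.151·0.0057480 / (0.151·0.0057480 + 0.849·0.068409) = 0.00086794/0.058948 = 0.0147.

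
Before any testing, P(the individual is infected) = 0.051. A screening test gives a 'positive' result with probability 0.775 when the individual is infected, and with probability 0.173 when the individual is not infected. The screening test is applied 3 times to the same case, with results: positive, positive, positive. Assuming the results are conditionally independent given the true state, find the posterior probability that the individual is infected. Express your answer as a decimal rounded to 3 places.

Posterior P(H) ≈ 0.829

With H the event that the individual is infected, the joint likelihood of the observed sequence is P(data|H) = 0.775·0.775·0.775 = 0.46548 and P(data|¬H) = 0.173·0.173·0.173 = 0.0051777.
Bayes: P(H|data) = 0.051·0.46548 / (0.051·0.46548 + 0.949·0.0051777) = 0.023740/0.028653 = 0.8285.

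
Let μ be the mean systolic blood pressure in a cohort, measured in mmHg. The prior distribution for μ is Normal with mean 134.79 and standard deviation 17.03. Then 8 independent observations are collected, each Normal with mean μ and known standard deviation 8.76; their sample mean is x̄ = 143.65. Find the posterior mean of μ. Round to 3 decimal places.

Posterior mean ≈ 143.366

Prior precision 1/τ₀² = 1/17.03² = 0.00344803; data precision n/σ² = 8/8.76² = 0.104251.
Posterior precision = 0.00344803 + 0.104251 = 0.107699.
Posterior mean = (0.00344803·134.79 + 0.104251·143.65) / 0.107699 = 143.366.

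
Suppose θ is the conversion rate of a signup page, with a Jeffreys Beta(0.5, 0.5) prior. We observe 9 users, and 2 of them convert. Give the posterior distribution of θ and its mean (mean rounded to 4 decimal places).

The binomial likelihood is conjugate to the Beta prior: with 2 successes and 7 failures, the posterior is Beta(0.5+2, 0.5+7) = Beta(2.5, 7.5).
Posterior mean = α/(α+β) = 2.5/10 = 0.2500.

Posterior: Beta(2.5, 7.5); mean ≈ 0.2500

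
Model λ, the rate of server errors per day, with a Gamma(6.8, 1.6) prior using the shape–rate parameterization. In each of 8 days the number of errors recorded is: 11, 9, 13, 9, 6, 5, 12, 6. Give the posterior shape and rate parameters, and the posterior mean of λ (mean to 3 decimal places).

The Poisson likelihood adds the total count to the shape and the number of exposure periods to the rate. Here ∑xᵢ = 71 and n = 8, so shape 6.8→77.8 and rate 1.6→9.6.
E[λ | data] = 77.8/9.6 = 8.104.

Posterior: Gamma(shape=77.8, rate=9.6); mean ≈ 8.104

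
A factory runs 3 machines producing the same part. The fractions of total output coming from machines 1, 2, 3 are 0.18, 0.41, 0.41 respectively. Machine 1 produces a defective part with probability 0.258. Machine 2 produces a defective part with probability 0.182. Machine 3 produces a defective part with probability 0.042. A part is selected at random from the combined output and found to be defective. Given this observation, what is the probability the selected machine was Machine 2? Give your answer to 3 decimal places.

P(defective|M1) = 0.258; P(defective|M2) = 0.182; P(defective|M3) = 0.042.
Prior × likelihood for each source: 0.18·0.258=0.04644, 0.41·0.182=0.07462, 0.41·0.042=0.01722. Summing gives P(defective) = 0.13828.
P(Machine 2 | defective) = 0.07462 / 0.13828 = 0.540.

Posterior probability ≈ 0.540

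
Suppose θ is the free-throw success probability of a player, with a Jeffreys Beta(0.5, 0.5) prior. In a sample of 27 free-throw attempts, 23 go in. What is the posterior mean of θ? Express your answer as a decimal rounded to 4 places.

Posterior mean ≈ 0.8393

Observing 23 successes and 4 failures updates Beta(0.5, 0.5) by adding the success and failure counts to the two shape parameters: α = 0.5+23 = 23.5, β = 0.5+4 = 4.5.
E[θ | data] = 23.5/(23.5+4.5) = 0.8393.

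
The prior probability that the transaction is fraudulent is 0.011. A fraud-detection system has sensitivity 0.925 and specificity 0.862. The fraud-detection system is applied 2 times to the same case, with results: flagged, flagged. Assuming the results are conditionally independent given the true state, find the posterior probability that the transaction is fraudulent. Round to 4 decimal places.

With H the event that the transaction is fraudulent, the joint likelihood of the observed sequence is P(data|H) = 0.925·0.925 = 0.85563 and P(data|¬H) = 0.138·0.138 = 0.019044.
Bayes: P(H|data) = 0.011·0.85563 / (0.011·0.85563 + 0.989·0.019044) = 0.0094119/0.028246 = 0.3332.

Posterior P(H) ≈ 0.3332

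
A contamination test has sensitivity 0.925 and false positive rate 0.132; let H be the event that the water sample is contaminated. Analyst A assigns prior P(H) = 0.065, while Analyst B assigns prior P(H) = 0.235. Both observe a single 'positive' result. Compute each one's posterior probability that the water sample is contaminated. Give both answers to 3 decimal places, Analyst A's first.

Analyst A: 0.328; Analyst B: 0.683

P('+'|H) = 0.925, P('+'|¬H) = 0.132.
Analyst A: numerator 0.925·0.065 = 0.060125; evidence = 0.060125+0.132·0.935 = 0.18355; posterior = 0.328.
Analyst B: numerator 0.925·0.235 = 0.21737; evidence = 0.21737+0.132·0.765 = 0.31835; posterior = 0.683.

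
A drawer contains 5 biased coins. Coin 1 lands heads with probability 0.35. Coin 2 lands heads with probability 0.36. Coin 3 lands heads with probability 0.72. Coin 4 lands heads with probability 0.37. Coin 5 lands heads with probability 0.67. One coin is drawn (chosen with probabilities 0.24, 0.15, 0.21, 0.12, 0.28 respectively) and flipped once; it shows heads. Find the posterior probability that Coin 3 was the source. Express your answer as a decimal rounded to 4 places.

Posterior probability ≈ 0.2901

Tabulate prior·likelihood by source: [1] prior 0.24, lik 0.35, product 0.08400; [2] prior 0.15, lik 0.36, product 0.05400; [3] prior 0.21, lik 0.72, product 0.1512; [4] prior 0.12, lik 0.37, product 0.04440; [5] prior 0.28, lik 0.67, product 0.1876.
Normalizing constant = 0.52120; the posterior for Coin 3 is its product over the sum, 0.1512/0.52120 = 0.2901.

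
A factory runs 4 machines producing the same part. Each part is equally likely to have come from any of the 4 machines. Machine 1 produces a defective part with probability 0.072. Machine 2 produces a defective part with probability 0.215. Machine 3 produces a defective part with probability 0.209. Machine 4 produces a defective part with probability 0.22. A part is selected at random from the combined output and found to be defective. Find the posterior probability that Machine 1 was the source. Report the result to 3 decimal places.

Posterior probability ≈ 0.101

Tabulate prior·likelihood by source: [1] prior 0.25, lik 0.072, product 0.01800; [2] prior 0.25, lik 0.215, product 0.05375; [3] prior 0.25, lik 0.209, product 0.05225; [4] prior 0.25, lik 0.22, product 0.05500.
Normalizing constant = 0.17900; the posterior for Machine 1 is its product over the sum, 0.01800/0.17900 = 0.101.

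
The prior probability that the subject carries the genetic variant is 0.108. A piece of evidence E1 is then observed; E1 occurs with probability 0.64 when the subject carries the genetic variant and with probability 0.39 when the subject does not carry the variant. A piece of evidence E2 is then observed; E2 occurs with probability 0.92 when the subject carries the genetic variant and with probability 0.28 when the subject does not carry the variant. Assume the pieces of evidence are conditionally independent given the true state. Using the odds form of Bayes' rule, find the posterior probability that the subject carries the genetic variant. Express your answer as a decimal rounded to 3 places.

Prior odds = 0.108/(1−0.108) = 0.12108. In log-odds, ln(0.12108) = -2.1113.
Add log likelihood ratios: ln(1.6410) + ln(3.2857) = 1.6849.
Posterior log-odds = -0.42643, so posterior odds = exp(-0.42643) = 0.65284. Converting, P(H|E) = 0.65284/1.6528 = 0.395.

Posterior probability ≈ 0.395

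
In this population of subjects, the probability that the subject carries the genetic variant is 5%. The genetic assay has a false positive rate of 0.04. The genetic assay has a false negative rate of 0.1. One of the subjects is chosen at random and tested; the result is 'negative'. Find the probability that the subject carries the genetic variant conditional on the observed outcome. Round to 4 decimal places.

Let H be the event that the subject carries the genetic variant. P(H) = 0.05, so P(¬H) = 0.95. With E the 'negative' result, P(E|H) = 0.1 and P(E|¬H) = 0.96.
P(E) = 0.1·0.05 + 0.96·0.95 = 0.0050000 + 0.91200 = 0.91700.
By Bayes' theorem, P(H|E) = 0.0050000 / 0.91700 = 0.0055.

P(H | E) ≈ 0.0055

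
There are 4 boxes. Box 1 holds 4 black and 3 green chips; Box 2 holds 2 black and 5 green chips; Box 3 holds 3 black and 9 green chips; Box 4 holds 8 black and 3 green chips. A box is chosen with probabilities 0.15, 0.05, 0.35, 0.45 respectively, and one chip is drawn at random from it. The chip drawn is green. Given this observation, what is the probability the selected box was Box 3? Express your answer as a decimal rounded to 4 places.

P(green|Box 1) = 0.4286; P(green|Box 2) = 0.7143; P(green|Box 3) = 0.75; P(green|Box 4) = 0.2727.
Prior × likelihood for each source: 0.15·0.4286=0.06429, 0.05·0.7143=0.03571, 0.35·0.75=0.2625, 0.45·0.2727=0.1227. Summing gives P(green) = 0.48523.
P(Box 3 | green) = 0.2625 / 0.48523 = 0.5410.

Posterior probability ≈ 0.5410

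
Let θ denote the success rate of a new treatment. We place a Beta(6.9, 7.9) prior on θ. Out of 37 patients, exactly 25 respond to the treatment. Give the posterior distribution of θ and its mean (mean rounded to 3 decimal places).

Posterior: Beta(31.9, 19.9); mean ≈ 0.616

The binomial likelihood is conjugate to the Beta prior: with 25 successes and 12 failures, the posterior is Beta(6.9+25, 7.9+12) = Beta(31.9, 19.9).
E[θ | data] = 31.9/(31.9+19.9) = 0.616.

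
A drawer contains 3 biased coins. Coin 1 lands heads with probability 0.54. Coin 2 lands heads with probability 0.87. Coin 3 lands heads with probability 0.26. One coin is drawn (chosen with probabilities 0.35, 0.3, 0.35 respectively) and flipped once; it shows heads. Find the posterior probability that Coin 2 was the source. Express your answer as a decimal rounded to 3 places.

P(heads|C1) = 0.54; P(heads|C2) = 0.87; P(heads|C3) = 0.26.
Prior × likelihood for each source: 0.35·0.54=0.1890, 0.3·0.87=0.2610, 0.35·0.26=0.09100. Summing gives P(heads) = 0.54100.
P(Coin 2 | heads) = 0.2610 / 0.54100 = 0.482.

Posterior probability ≈ 0.482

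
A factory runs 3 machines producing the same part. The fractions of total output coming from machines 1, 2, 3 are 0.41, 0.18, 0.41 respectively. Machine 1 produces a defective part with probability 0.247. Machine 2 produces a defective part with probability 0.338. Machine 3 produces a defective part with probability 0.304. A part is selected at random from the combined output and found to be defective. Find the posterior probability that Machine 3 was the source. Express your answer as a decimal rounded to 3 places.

P(defective|M1) = 0.247; P(defective|M2) = 0.338; P(defective|M3) = 0.304.
Prior × likelihood for each source: 0.41·0.247=0.1013, 0.18·0.338=0.06084, 0.41·0.304=0.1246. Summing gives P(defective) = 0.28675.
P(Machine 3 | defective) = 0.1246 / 0.28675 = 0.435.

Posterior probability ≈ 0.435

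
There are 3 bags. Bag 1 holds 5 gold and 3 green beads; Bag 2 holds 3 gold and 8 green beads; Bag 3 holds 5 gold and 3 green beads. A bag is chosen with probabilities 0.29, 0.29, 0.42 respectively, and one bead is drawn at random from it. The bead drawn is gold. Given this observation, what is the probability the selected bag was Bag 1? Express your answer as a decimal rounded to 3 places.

Posterior probability ≈ 0.347

Tabulate prior·likelihood by source: [1] prior 0.29, lik 0.625, product 0.1812; [2] prior 0.29, lik 0.2727, product 0.07909; [3] prior 0.42, lik 0.625, product 0.2625.
Normalizing constant = 0.52284; the posterior for Bag 1 is its product over the sum, 0.1812/0.52284 = 0.347.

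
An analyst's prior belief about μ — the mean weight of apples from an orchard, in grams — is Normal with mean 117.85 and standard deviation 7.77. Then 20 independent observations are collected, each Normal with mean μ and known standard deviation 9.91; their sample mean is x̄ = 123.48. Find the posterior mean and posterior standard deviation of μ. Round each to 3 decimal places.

With known σ, the Normal prior is conjugate. Weight on the data is w = (n/σ²)/(n/σ² + 1/τ₀²) = 0.203649/(0.203649+0.0165637) = 0.92478.
Posterior mean = w·x̄ + (1−w)·μ₀ = 0.92478·123.48 + 0.075217·117.85 = 123.057. Posterior variance = 1/(0.203649+0.0165637) = 4.54106, so SD = 2.131.

Posterior mean ≈ 123.057; posterior SD ≈ 2.131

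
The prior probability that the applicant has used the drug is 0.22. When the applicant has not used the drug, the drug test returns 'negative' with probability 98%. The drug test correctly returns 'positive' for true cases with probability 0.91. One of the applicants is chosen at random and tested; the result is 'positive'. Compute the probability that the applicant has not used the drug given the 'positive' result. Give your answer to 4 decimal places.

Let H be the event that the applicant has used the drug. P(H) = 0.22, so P(¬H) = 0.78. With E the 'positive' result, P(E|H) = 0.91 and P(E|¬H) = 0.02.
P(E) = 0.91·0.22 + 0.02·0.78 = 0.20020 + 0.015600 = 0.21580.
By Bayes' theorem, P(H|E) = 0.20020 / 0.21580 = 0.9277. Hence P(¬H|E) = 1 − 0.9277 = 0.0723.

P(¬H | E) ≈ 0.0723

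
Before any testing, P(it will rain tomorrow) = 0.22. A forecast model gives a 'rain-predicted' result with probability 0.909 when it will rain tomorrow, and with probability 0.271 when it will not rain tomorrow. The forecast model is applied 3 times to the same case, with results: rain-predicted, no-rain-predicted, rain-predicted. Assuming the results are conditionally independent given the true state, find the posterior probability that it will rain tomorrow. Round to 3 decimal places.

Posterior P(H) ≈ 0.284

With H the event that it will rain tomorrow, the joint likelihood of the observed sequence is P(data|H) = 0.909·0.091·0.909 = 0.075192 and P(data|¬H) = 0.271·0.729·0.271 = 0.053538.
Bayes: P(H|data) = 0.22·0.075192 / (0.22·0.075192 + 0.78·0.053538) = 0.016542/0.058302 = 0.2837.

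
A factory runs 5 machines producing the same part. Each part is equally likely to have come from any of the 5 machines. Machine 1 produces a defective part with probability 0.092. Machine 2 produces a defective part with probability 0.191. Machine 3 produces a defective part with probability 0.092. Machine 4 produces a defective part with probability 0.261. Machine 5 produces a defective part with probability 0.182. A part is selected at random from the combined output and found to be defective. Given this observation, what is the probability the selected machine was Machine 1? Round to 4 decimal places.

Tabulate prior·likelihood by source: [1] prior 0.2, lik 0.092, product 0.01840; [2] prior 0.2, lik 0.191, product 0.03820; [3] prior 0.2, lik 0.092, product 0.01840; [4] prior 0.2, lik 0.261, product 0.05220; [5] prior 0.2, lik 0.182, product 0.03640.
Normalizing constant = 0.16360; the posterior for Machine 1 is its product over the sum, 0.01840/0.16360 = 0.1125.

Posterior probability ≈ 0.1125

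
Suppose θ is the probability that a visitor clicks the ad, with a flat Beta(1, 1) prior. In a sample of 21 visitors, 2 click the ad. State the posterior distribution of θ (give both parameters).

Observing 2 successes and 19 failures updates Beta(1, 1) by adding the success and failure counts to the two shape parameters: α = 1+2 = 3, β = 1+19 = 20.

Posterior: Beta(3, 20)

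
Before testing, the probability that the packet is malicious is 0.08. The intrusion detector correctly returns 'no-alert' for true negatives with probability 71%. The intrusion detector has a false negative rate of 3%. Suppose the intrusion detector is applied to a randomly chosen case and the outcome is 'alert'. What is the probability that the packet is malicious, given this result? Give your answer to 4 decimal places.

P(H | E) ≈ 0.2253

Write H for 'the packet is malicious'. Prior odds H:¬H = 0.08/0.92 = 0.086957. For the 'alert' outcome, the likelihood ratio is 0.97/0.29 = 3.3448.
Posterior odds = 0.086957 × 3.3448 = 0.29085, so P(H|E) = 0.29085/(1+0.29085) = 0.2253.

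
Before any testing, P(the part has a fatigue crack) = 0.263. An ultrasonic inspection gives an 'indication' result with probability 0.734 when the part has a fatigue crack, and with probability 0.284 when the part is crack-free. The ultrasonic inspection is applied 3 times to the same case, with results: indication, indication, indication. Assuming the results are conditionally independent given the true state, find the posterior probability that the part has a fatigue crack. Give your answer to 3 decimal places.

Posterior P(H) ≈ 0.860

With H the event that the part has a fatigue crack, the joint likelihood of the observed sequence is P(data|H) = 0.734·0.734·0.734 = 0.39545 and P(data|¬H) = 0.284·0.284·0.284 = 0.022906.
Bayes: P(H|data) = 0.263·0.39545 / (0.263·0.39545 + 0.737·0.022906) = 0.10400/0.12088 = 0.8603.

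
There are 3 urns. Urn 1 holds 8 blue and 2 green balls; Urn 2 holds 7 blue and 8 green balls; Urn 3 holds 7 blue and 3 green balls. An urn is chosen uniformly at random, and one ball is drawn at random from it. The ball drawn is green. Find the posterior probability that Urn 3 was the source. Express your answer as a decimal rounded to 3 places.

Posterior probability ≈ 0.290

Tabulate prior·likelihood by source: [1] prior 0.333333, lik 0.2, product 0.06667; [2] prior 0.333333, lik 0.5333, product 0.1778; [3] prior 0.333333, lik 0.3, product 0.1000.
Normalizing constant = 0.34444; the posterior for Urn 3 is its product over the sum, 0.1000/0.34444 = 0.290.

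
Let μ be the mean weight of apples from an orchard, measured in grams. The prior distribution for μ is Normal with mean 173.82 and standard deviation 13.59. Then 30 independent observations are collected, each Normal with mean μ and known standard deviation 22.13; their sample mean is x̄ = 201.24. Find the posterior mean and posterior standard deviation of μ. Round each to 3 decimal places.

Prior precision 1/τ₀² = 1/13.59² = 0.00541453; data precision n/σ² = 30/22.13² = 0.0612574.
Posterior precision = 0.00541453 + 0.0612574 = 0.0666719, giving posterior SD = 1/√0.0666719 = 3.873.
Posterior mean = (0.00541453·173.82 + 0.0612574·201.24) / 0.0666719 = 199.013.

Posterior mean ≈ 199.013; posterior SD ≈ 3.873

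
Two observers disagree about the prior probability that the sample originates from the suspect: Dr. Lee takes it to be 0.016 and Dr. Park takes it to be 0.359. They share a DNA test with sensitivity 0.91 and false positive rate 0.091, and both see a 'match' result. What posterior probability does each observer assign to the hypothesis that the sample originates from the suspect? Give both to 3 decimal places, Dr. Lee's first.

P('+'|H) = 0.91, P('+'|¬H) = 0.091.
Dr. Lee: numerator 0.91·0.016 = 0.014560; evidence = 0.014560+0.091·0.984 = 0.10410; posterior = 0.140.
Dr. Park: numerator 0.91·0.359 = 0.32669; evidence = 0.32669+0.091·0.641 = 0.38502; posterior = 0.848.

Dr. Lee: 0.140; Dr. Park: 0.848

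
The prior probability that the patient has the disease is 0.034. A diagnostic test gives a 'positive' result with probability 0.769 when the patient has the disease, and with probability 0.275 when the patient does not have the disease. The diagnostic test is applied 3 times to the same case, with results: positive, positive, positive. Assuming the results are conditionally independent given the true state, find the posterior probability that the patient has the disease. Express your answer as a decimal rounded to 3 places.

Let H be the event that the patient has the disease; start with P(H) = 0.034. P('positive'|H) = 0.769, P('positive'|¬H) = 0.275.
Update on result 1 ('positive'): P(H) ← 0.769·0.0340 / (0.769·0.0340 + 0.275·0.9660) = 0.026146/0.29180 = 0.0896.
Update on result 2 ('positive'): P(H) ← 0.769·0.0896 / (0.769·0.0896 + 0.275·0.9104) = 0.068905/0.31926 = 0.2158.
Update on result 3 ('positive'): P(H) ← 0.769·0.2158 / (0.769·0.2158 + 0.275·0.7842) = 0.16597/0.38162 = 0.4349.

Posterior P(H) ≈ 0.435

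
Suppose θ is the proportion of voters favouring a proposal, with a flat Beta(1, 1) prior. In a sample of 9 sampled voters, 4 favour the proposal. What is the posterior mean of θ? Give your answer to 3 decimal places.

Observing 4 successes and 5 failures updates Beta(1, 1) by adding the success and failure counts to the two shape parameters: α = 1+4 = 5, β = 1+5 = 6.
E[θ | data] = 5/(5+6) = 0.455.

Posterior mean ≈ 0.455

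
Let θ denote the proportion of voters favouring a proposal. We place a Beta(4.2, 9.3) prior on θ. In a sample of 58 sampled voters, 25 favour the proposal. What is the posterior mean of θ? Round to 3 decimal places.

The binomial likelihood is conjugate to the Beta prior: with 25 successes and 33 failures, the posterior is Beta(4.2+25, 9.3+33) = Beta(29.2, 42.3).
E[θ | data] = 29.2/(29.2+42.3) = 0.408.

Posterior mean ≈ 0.408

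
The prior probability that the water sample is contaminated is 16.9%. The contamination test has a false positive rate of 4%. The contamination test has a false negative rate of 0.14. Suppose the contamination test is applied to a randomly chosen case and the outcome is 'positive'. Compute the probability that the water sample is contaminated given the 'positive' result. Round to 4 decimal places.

Let H be the event that the water sample is contaminated. P(H) = 0.169, so P(¬H) = 0.831. With E the 'positive' result, P(E|H) = 0.86 and P(E|¬H) = 0.04.
P(E) = 0.86·0.169 + 0.04·0.831 = 0.14534 + 0.033240 = 0.17858.
By Bayes' theorem, P(H|E) = 0.14534 / 0.17858 = 0.8139.

P(H | E) ≈ 0.8139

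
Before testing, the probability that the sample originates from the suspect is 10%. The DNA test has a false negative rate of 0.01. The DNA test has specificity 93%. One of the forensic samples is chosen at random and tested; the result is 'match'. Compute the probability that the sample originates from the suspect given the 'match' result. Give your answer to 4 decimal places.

Write H for 'the sample originates from the suspect'. Prior odds H:¬H = 0.1/0.9 = 0.11111. For the 'match' outcome, the likelihood ratio is 0.99/0.07 = 14.143.
Posterior odds = 0.11111 × 14.143 = 1.5714, so P(H|E) = 1.5714/(1+1.5714) = 0.6111.

P(H | E) ≈ 0.6111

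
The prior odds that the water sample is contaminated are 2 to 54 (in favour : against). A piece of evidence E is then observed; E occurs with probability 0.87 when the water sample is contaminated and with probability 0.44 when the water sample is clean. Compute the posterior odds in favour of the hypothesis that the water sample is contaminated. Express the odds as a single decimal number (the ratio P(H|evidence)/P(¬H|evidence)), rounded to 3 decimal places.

Posterior odds ≈ 0.073

Prior odds = 2/54 = 0.037037.
Likelihood ratio for E = 0.87/0.44 = 1.9773.
Posterior odds = prior odds × LR = 0.073232.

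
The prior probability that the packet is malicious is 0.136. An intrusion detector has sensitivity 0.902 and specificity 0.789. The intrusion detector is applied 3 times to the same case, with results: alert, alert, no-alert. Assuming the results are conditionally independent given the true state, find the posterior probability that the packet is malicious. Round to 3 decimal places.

Let H be the event that the packet is malicious; start with P(H) = 0.136. P('alert'|H) = 0.902, P('alert'|¬H) = 0.211.
Update on result 1 ('alert'): P(H) ← 0.902·0.1360 / (0.902·0.1360 + 0.211·0.8640) = 0.12267/0.30498 = 0.4022.
Update on result 2 ('alert'): P(H) ← 0.902·0.4022 / (0.902·0.4022 + 0.211·0.5978) = 0.36282/0.48894 = 0.7420.
Update on result 3 ('no-alert'): P(H) ← 0.098·0.7420 / (0.098·0.7420 + 0.789·0.2580) = 0.072720/0.27625 = 0.2632.

Posterior P(H) ≈ 0.263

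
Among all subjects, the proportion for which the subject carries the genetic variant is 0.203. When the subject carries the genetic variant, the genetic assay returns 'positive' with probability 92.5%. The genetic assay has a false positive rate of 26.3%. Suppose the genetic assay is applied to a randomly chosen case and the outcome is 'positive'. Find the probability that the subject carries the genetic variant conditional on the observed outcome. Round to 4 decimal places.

Write H for 'the subject carries the genetic variant'. Prior odds H:¬H = 0.203/0.797 = 0.25471. For the 'positive' outcome, the likelihood ratio is 0.925/0.263 = 3.5171.
Posterior odds = 0.25471 × 3.5171 = 0.89583, so P(H|E) = 0.89583/(1+0.89583) = 0.4725.

P(H | E) ≈ 0.4725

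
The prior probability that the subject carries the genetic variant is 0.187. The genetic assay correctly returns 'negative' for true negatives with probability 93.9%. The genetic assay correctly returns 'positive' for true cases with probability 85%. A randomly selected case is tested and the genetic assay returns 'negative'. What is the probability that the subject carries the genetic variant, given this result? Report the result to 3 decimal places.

P(H | E) ≈ 0.035

Let H be the event that the subject carries the genetic variant. P(H) = 0.187, so P(¬H) = 0.813. With E the 'negative' result, P(E|H) = 0.15 and P(E|¬H) = 0.939.
P(E) = 0.15·0.187 + 0.939·0.813 = 0.028050 + 0.76341 = 0.79146.
By Bayes' theorem, P(H|E) = 0.028050 / 0.79146 = 0.035.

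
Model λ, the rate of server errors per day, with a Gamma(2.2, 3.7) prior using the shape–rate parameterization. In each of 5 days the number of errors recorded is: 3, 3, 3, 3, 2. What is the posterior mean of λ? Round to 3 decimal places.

The Poisson likelihood adds the total count to the shape and the number of exposure periods to the rate. Here ∑xᵢ = 14 and n = 5, so shape 2.2→16.2 and rate 3.7→8.7.
E[λ | data] = 16.2/8.7 = 1.862.

Posterior mean ≈ 1.862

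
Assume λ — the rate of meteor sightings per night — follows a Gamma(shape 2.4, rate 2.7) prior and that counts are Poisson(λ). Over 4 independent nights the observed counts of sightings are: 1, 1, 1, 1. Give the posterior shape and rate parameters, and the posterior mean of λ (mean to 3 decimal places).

Posterior: Gamma(shape=6.4, rate=6.7); mean ≈ 0.955

The Poisson likelihood adds the total count to the shape and the number of exposure periods to the rate. Here ∑xᵢ = 4 and n = 4, so shape 2.4→6.4 and rate 2.7→6.7.
Posterior mean = shape/rate = 6.4/6.7 = 0.955.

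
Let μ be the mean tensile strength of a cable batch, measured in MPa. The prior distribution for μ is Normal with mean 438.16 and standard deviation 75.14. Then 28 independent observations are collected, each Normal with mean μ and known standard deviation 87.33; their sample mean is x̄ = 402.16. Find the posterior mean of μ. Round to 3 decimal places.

Posterior mean ≈ 403.817

With known σ, the Normal prior is conjugate. Weight on the data is w = (n/σ²)/(n/σ² + 1/τ₀²) = 0.00367139/(0.00367139+0.00017712) = 0.95398.
Posterior mean = w·x̄ + (1−w)·μ₀ = 0.95398·402.16 + 0.046022·438.16 = 403.817.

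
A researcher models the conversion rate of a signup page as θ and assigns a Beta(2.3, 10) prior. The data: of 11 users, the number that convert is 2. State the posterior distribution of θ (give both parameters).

The binomial likelihood is conjugate to the Beta prior: with 2 successes and 9 failures, the posterior is Beta(2.3+2, 10+9) = Beta(4.3, 19).

Posterior: Beta(4.3, 19)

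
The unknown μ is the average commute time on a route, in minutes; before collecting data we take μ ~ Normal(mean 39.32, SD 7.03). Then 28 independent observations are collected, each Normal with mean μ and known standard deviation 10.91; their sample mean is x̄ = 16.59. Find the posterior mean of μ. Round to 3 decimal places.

Prior precision 1/τ₀² = 1/7.03² = 0.0202344; data precision n/σ² = 28/10.91² = 0.235239.
Posterior precision = 0.0202344 + 0.235239 = 0.255473.
Posterior mean = (0.0202344·39.32 + 0.235239·16.59) / 0.255473 = 18.390.

Posterior mean ≈ 18.390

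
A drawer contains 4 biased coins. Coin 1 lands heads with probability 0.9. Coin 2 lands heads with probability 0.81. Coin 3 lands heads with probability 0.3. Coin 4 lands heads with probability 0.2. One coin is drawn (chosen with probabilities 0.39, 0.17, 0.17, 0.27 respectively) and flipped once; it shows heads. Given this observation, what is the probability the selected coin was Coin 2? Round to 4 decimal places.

Posterior probability ≈ 0.2319

Tabulate prior·likelihood by source: [1] prior 0.39, lik 0.9, product 0.3510; [2] prior 0.17, lik 0.81, product 0.1377; [3] prior 0.17, lik 0.3, product 0.05100; [4] prior 0.27, lik 0.2, product 0.05400.
Normalizing constant = 0.59370; the posterior for Coin 2 is its product over the sum, 0.1377/0.59370 = 0.2319.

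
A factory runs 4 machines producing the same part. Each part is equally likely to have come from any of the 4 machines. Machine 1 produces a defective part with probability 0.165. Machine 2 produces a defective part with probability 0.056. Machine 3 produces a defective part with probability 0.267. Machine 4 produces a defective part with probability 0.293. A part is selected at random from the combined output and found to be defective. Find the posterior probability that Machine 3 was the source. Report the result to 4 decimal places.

P(defective|M1) = 0.165; P(defective|M2) = 0.056; P(defective|M3) = 0.267; P(defective|M4) = 0.293.
Prior × likelihood for each source: 0.25·0.165=0.04125, 0.25·0.056=0.01400, 0.25·0.267=0.06675, 0.25·0.293=0.07325. Summing gives P(defective) = 0.19525.
P(Machine 3 | defective) = 0.06675 / 0.19525 = 0.3419.

Posterior probability ≈ 0.3419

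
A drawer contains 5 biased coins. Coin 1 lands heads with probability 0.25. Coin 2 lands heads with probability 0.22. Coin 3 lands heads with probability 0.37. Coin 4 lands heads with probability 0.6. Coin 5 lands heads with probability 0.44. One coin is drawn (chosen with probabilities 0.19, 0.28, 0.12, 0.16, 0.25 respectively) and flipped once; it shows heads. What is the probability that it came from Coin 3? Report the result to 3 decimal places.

Posterior probability ≈ 0.124

Tabulate prior·likelihood by source: [1] prior 0.19, lik 0.25, product 0.04750; [2] prior 0.28, lik 0.22, product 0.06160; [3] prior 0.12, lik 0.37, product 0.04440; [4] prior 0.16, lik 0.6, product 0.09600; [5] prior 0.25, lik 0.44, product 0.1100.
Normalizing constant = 0.35950; the posterior for Coin 3 is its product over the sum, 0.04440/0.35950 = 0.124.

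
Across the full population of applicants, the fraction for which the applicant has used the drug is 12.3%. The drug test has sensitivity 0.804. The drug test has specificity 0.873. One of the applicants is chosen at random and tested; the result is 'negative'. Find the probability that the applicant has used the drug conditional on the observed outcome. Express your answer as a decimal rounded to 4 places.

P(H | E) ≈ 0.0305

Let H be the event that the applicant has used the drug. P(H) = 0.123, so P(¬H) = 0.877. With E the 'negative' result, P(E|H) = 0.196 and P(E|¬H) = 0.873.
P(E) = 0.196·0.123 + 0.873·0.877 = 0.024108 + 0.76562 = 0.78973.
By Bayes' theorem, P(H|E) = 0.024108 / 0.78973 = 0.0305.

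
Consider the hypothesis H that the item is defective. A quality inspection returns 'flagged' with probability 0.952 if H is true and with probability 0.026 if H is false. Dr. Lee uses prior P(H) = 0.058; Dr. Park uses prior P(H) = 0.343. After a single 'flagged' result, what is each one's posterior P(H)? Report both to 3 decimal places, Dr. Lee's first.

The likelihood ratio for a 'flagged' result is 0.952/0.026 = 36.615.
Dr. Lee: prior odds 0.058/0.942 = 0.061571; posterior odds 2.2545; posterior probability 0.693.
Dr. Park: prior odds 0.343/0.657 = 0.52207; posterior odds 19.116; posterior probability 0.950.

Dr. Lee: 0.693; Dr. Park: 0.950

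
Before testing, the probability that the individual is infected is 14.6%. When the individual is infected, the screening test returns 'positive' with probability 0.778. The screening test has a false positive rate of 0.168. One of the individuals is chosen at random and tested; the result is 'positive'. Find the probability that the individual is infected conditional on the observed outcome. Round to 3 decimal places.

Let H be the event that the individual is infected. P(H) = 0.146, so P(¬H) = 0.854. With E the 'positive' result, P(E|H) = 0.778 and P(E|¬H) = 0.168.
P(E) = 0.778·0.146 + 0.168·0.854 = 0.11359 + 0.14347 = 0.25706.
By Bayes' theorem, P(H|E) = 0.11359 / 0.25706 = 0.442.

P(H | E) ≈ 0.442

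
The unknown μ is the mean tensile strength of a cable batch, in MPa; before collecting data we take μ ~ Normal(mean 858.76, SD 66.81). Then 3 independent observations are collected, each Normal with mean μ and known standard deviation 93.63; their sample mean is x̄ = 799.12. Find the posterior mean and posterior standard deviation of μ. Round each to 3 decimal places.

Posterior mean ≈ 822.717; posterior SD ≈ 42.024

Prior precision 1/τ₀² = 1/66.81² = 0.00022404; data precision n/σ² = 3/93.63² = 0.00034221.
Posterior precision = 0.00022404 + 0.00034221 = 0.00056624, giving posterior SD = 1/√0.00056624 = 42.024.
Posterior mean = (0.00022404·858.76 + 0.00034221·799.12) / 0.00056624 = 822.717.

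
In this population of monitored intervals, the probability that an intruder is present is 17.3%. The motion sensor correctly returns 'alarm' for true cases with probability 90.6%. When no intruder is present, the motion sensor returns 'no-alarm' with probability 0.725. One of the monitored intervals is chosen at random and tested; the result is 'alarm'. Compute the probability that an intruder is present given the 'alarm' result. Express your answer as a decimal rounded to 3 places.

Let H be the event that an intruder is present. P(H) = 0.173, so P(¬H) = 0.827. With E the 'alarm' result, P(E|H) = 0.906 and P(E|¬H) = 0.275.
P(E) = 0.906·0.173 + 0.275·0.827 = 0.15674 + 0.22743 = 0.38416.
By Bayes' theorem, P(H|E) = 0.15674 / 0.38416 = 0.408.

P(H | E) ≈ 0.408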